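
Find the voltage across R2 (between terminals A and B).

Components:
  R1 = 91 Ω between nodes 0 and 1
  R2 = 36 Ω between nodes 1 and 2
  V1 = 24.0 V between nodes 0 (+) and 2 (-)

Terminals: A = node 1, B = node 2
R1 and R2 are in series across V1 (node 0 → node 1 → node 2), and the output A–B is taken across R2, so this is a voltage divider.
Series current: I = V1/(R1 + R2) = 24/(91 + 36) = 24/127 = 0.189 A
V_R2 = I × R2 = V1 × R2/(R1 + R2) = 24 × 36/127 = 6.803 V

Final answer: 6.803 V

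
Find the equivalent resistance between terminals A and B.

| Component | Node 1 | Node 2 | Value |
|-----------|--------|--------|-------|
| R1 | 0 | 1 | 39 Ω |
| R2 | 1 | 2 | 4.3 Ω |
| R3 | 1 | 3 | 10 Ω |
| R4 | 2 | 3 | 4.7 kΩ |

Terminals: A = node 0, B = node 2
Reduce the network between node 0 (A) and node 2 (B) by series/parallel combination:
  Rs1 = R3 + R4 (series, joined only at node 3) = 10 + 4700 = 4710 Ω
  Rp1 = R2 ‖ Rs1 (parallel, both between nodes 1 and 2) = 1/(1/4.3 + 1/4710) = 4.296 Ω
  Rs2 = R1 + Rp1 (series, joined only at node 1) = 39 + 4.296 = 43.3 Ω
R_eq = 43.3 Ω

Final answer: 43.3 Ω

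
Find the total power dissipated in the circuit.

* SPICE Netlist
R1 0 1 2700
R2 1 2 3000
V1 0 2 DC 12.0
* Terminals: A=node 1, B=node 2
Nodal analysis, taking node 2 as the 0 V reference.
Source V1 fixes V_0 = 12 V.
KCL at each unknown node (sum of currents leaving = 0; resistances in Ω):
  Node 1: (V_1 - 12)/2700 + (V_1 - 0)/3000 = 0
Collecting terms: 0.0007037 × V_1 = 0.004444  =>  V_1 = 6.316 V
Power in each resistor, P = (ΔV)²/R:
  P_R1 = (12 - 6.316)²/2700 = 0.01197 W
  P_R2 = (6.316 - 0)²/3000 = 0.0133 W
P_total = P_R1 + P_R2 = 0.02526 W

Final answer: 0.02526 W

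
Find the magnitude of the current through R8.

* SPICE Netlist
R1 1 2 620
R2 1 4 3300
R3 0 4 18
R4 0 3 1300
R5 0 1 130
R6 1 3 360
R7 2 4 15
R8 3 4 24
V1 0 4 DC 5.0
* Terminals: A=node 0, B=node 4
Nodal analysis, taking node 4 as the 0 V reference.
Source V1 fixes V_0 = 5 V.
KCL at each unknown node (sum of currents leaving = 0; resistances in Ω):
  Node 1: (V_1 - V_2)/620 + (V_1 - 0)/3300 + (V_1 - 5)/130 + (V_1 - V_3)/360 = 0
  Node 2: (V_2 - V_1)/620 + (V_2 - 0)/15 = 0
  Node 3: (V_3 - 5)/1300 + (V_3 - V_1)/360 + (V_3 - 0)/24 = 0
Collecting terms (coefficients in siemens):
  0.01239·V_1 - 0.001613·V_2 - 0.002778·V_3 = 0.03846
  0.06828·V_2 - 0.001613·V_1 = 0
  0.04521·V_3 - 0.002778·V_1 = 0.003846
Solving these 3 simultaneous equations (Gaussian elimination) gives:
  V_1 = 3.178 V, V_2 = 0.07507 V, V_3 = 0.2803 V
I_R8 = (V_3 - V_4)/R8 = (0.2803 - 0)/24 = 0.01168 A
|I_R8| = 0.01168 A

Final answer: |I_R8| = 0.01168 A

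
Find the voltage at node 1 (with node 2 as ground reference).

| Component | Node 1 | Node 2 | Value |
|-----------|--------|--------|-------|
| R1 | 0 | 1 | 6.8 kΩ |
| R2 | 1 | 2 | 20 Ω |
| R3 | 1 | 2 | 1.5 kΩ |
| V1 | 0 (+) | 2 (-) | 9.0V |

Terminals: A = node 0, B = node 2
Nodal analysis, taking node 2 as the 0 V reference.
Source V1 fixes V_0 = 9 V.
KCL at each unknown node (sum of currents leaving = 0; resistances in Ω):
  Node 1: (V_1 - 9)/6800 + (V_1 - 0)/20 + (V_1 - 0)/1500 = 0
Collecting terms: 0.05081 × V_1 = 0.001324  =>  V_1 = 0.02605 V
The requested potential is V_1 = 0.02605 V.

Final answer: V_1 = 0.02605 V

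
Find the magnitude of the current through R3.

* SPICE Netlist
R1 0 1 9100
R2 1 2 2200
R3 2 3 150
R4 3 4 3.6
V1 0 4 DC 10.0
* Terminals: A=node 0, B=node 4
Nodal analysis, taking node 4 as the 0 V reference.
Source V1 fixes V_0 = 10 V.
KCL at each unknown node (sum of currents leaving = 0; resistances in Ω):
  Node 1: (V_1 - 10)/9100 + (V_1 - V_2)/2200 = 0
  Node 2: (V_2 - V_1)/2200 + (V_2 - V_3)/150 = 0
  Node 3: (V_3 - V_2)/150 + (V_3 - 0)/3.6 = 0
Collecting terms (coefficients in siemens):
  0.0005644·V_1 - 0.0004545·V_2 = 0.001099
  0.007121·V_2 - 0.0004545·V_1 - 0.006667·V_3 = 0
  0.2844·V_3 - 0.006667·V_2 = 0
Solving these 3 simultaneous equations (Gaussian elimination) gives:
  V_1 = 2.055 V, V_2 = 0.1341 V, V_3 = 0.003143 V
I_R3 = (V_2 - V_3)/R3 = (0.1341 - 0.003143)/150 = 0.0008731 A
|I_R3| = 0.0008731 A

Final answer: |I_R3| = 0.0008731 A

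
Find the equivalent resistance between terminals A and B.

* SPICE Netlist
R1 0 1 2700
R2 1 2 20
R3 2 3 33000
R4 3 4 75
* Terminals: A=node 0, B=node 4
Reduce the network between node 0 (A) and node 4 (B) by series/parallel combination:
  Rs1 = R1 + R2 (series, joined only at node 1) = 2700 + 20 = 2720 Ω
  Rs2 = R3 + Rs1 (series, joined only at node 2) = 33000 + 2720 = 35720 Ω
  Rs3 = R4 + Rs2 (series, joined only at node 3) = 75 + 35720 = 35800 Ω
R_eq = 35.8 kΩ

Final answer: 35.8 kΩ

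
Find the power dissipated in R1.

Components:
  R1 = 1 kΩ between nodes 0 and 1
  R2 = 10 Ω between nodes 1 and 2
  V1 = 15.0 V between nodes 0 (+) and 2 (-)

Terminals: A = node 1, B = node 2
Nodal analysis, taking node 2 as the 0 V reference.
Source V1 fixes V_0 = 15 V.
KCL at each unknown node (sum of currents leaving = 0; resistances in Ω):
  Node 1: (V_1 - 15)/1000 + (V_1 - 0)/10 = 0
Collecting terms: 0.101 × V_1 = 0.015  =>  V_1 = 0.1485 V
I_R1 = (V_0 - V_1)/R1 = (15 - 0.1485)/1000 = 0.01485 A
P_R1 = I_R1² × R1 = (0.01485)² × 1000 = 0.2206 W

Final answer: 0.2206 W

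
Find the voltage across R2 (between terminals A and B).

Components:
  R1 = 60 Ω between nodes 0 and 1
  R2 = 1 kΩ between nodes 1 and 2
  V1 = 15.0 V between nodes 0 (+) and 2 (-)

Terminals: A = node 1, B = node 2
R1 and R2 are in series across V1 (node 0 → node 1 → node 2), and the output A–B is taken across R2, so this is a voltage divider.
Series current: I = V1/(R1 + R2) = 15/(60 + 1000) = 15/1060 = 0.01415 A
V_R2 = I × R2 = V1 × R2/(R1 + R2) = 15 × 1000/1060 = 14.15 V

Final answer: 14.15 V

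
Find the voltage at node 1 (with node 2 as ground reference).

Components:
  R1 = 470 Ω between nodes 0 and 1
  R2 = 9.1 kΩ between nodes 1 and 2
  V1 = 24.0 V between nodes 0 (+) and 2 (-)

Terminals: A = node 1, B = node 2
Nodal analysis, taking node 2 as the 0 V reference.
Source V1 fixes V_0 = 24 V.
KCL at each unknown node (sum of currents leaving = 0; resistances in Ω):
  Node 1: (V_1 - 24)/470 + (V_1 - 0)/9100 = 0
Collecting terms: 0.002238 × V_1 = 0.05106  =>  V_1 = 22.82 V
The requested potential is V_1 = 22.82 V.

Final answer: V_1 = 22.82 V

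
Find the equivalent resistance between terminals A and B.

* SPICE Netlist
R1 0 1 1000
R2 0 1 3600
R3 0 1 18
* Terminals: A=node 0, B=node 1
Reduce the network between node 0 (A) and node 1 (B) by series/parallel combination:
  Rp1 = R1 ‖ R2 ‖ R3 (parallel, all between nodes 0 and 1) = 1/(1/1000 + 1/3600 + 1/18) = 17.6 Ω
R_eq = 17.6 Ω

Final answer: 17.6 Ω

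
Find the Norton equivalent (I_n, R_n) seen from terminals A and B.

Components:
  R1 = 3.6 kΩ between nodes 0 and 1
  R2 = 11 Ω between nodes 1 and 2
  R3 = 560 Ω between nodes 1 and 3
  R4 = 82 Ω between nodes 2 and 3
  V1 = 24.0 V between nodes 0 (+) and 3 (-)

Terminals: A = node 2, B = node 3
Find the Thévenin equivalent first; then I_n = V_th/R_th and R_n = R_th.
Step 1 — V_th is the open-circuit voltage V_A - V_B (nothing connected across the terminals).
Nodal analysis, taking node 3 as the 0 V reference.
Source V1 fixes V_0 = 24 V.
KCL at each unknown node (sum of currents leaving = 0; resistances in Ω):
  Node 1: (V_1 - 24)/3600 + (V_1 - V_2)/11 + (V_1 - 0)/560 = 0
  Node 2: (V_2 - V_1)/11 + (V_2 - 0)/82 = 0
Collecting terms (coefficients in siemens):
  0.09297·V_1 - 0.09091·V_2 = 0.006667
  0.1031·V_2 - 0.09091·V_1 = 0
Determinant D = (0.09297)(0.1031) - (-0.09091)(-0.09091) = 0.001321
V_1 = [(0.006667)(0.1031) - (-0.09091)(0)]/D = 0.5202 V
V_2 = [(0.09297)(0) - (0.006667)(-0.09091)]/D = 0.4586 V
V_th = V_2 - V_3 = 0.4586 - 0 = 0.4586 V
Step 2 — R_th: zero the source — replace V1 by a short circuit (node 3 merges into node 0) — and find the resistance seen between A (node 2) and B (node 0).
Reduce the network between node 2 (A) and node 0 (B) by series/parallel combination:
  Rp1 = R1 ‖ R3 (parallel, both between nodes 0 and 1) = 1/(1/3600 + 1/560) = 484.6 Ω
  Rs1 = R2 + Rp1 (series, joined only at node 1) = 11 + 484.6 = 495.6 Ω
  Rp2 = R4 ‖ Rs1 (parallel, both between nodes 0 and 2) = 1/(1/82 + 1/495.6) = 70.36 Ω
R_th = 70.36 Ω
I_n = V_th/R_th = 0.4586/70.36 = 0.006519 A, and R_n = R_th = 70.36 Ω

Final answer: I_n = 0.006519 A, R_n = 70.36 Ω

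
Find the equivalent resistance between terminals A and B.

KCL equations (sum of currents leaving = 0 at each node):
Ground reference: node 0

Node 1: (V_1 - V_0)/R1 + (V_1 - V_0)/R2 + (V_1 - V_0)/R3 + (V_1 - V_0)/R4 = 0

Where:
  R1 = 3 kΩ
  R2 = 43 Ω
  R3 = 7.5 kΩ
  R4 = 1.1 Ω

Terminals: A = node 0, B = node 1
Reduce the network between node 0 (A) and node 1 (B) by series/parallel combination:
  Rp1 = R1 ‖ R2 ‖ R3 ‖ R4 (parallel, all between nodes 0 and 1) = 1/(1/3000 + 1/43 + 1/7500 + 1/1.1) = 1.072 Ω
R_eq = 1.072 Ω

Final answer: 1.072 Ω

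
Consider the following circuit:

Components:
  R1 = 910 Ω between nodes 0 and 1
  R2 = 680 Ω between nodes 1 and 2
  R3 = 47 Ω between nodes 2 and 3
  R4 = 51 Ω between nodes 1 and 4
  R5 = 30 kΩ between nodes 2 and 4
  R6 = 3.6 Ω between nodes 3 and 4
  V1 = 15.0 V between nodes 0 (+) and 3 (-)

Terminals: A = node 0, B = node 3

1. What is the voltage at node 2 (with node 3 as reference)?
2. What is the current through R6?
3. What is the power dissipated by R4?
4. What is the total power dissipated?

Nodal analysis, taking node 3 as the 0 V reference.
Source V1 fixes V_0 = 15 V.
KCL at each unknown node (sum of currents leaving = 0; resistances in Ω):
  Node 1: (V_1 - 15)/910 + (V_1 - V_2)/680 + (V_1 - V_4)/51 = 0
  Node 2: (V_2 - V_1)/680 + (V_2 - 0)/47 + (V_2 - V_4)/30000 = 0
  Node 4: (V_4 - V_1)/51 + (V_4 - V_2)/30000 + (V_4 - 0)/3.6 = 0
Collecting terms (coefficients in siemens):
  0.02218·V_1 - 0.001471·V_2 - 0.01961·V_4 = 0.01648
  0.02278·V_2 - 0.001471·V_1 - 0.00003333·V_4 = 0
  0.2974·V_4 - 0.01961·V_1 - 0.00003333·V_2 = 0
Solving these 3 simultaneous equations (Gaussian elimination) gives:
  V_1 = 0.7929 V, V_2 = 0.05126 V, V_4 = 0.05228 V
Part 1:
  Read off the nodal solution: V_2 = 0.05126 V
Part 2:
  I_R6 = (V_3 - V_4)/R6 = (0 - 0.05228)/3.6 = -0.01452 A
  Magnitude: I_R6 = 0.01452 A
Part 3:
  I_R4 = (V_1 - V_4)/R4 = (0.7929 - 0.05228)/51 = 0.01452 A
  P_R4 = I_R4² × R4 = (0.01452)² × 51 = 0.01075 W
Part 4:
  Power in each resistor, P = (ΔV)²/R:
    P_R1 = (15 - 0.7929)²/910 = 0.2218 W
    P_R2 = (0.7929 - 0.05126)²/680 = 0.0008088 W
    P_R3 = (0.05126 - 0)²/47 = 0.00005591 W
    P_R4 = (0.7929 - 0.05228)²/51 = 0.01075 W
    P_R5 = (0.05126 - 0.05228)²/30000 = 0.00000000003448 W
    P_R6 = (0 - 0.05228)²/3.6 = 0.0007592 W
  P_total = P_R1 + P_R2 + P_R3 + P_R4 + P_R5 + P_R6 = 0.2342 W

Final answers:
1. V_2 = 0.05126 V
2. I_R6 = 0.01452 A
3. P_R4 = 0.01075 W
4. P_total = 0.2342 W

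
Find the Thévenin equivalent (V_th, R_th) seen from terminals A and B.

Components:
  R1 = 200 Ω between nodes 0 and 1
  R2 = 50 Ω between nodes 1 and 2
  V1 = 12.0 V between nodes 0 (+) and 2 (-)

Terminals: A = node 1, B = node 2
Step 1 — V_th is the open-circuit voltage V_A - V_B (nothing connected across the terminals).
Nodal analysis, taking node 2 as the 0 V reference.
Source V1 fixes V_0 = 12 V.
KCL at each unknown node (sum of currents leaving = 0; resistances in Ω):
  Node 1: (V_1 - 12)/200 + (V_1 - 0)/50 = 0
Collecting terms: 0.025 × V_1 = 0.06  =>  V_1 = 2.4 V
V_th = V_1 - V_2 = 2.4 - 0 = 2.4 V
Step 2 — R_th: zero the source — replace V1 by a short circuit (node 2 merges into node 0) — and find the resistance seen between A (node 1) and B (node 0).
Reduce the network between node 1 (A) and node 0 (B) by series/parallel combination:
  Rp1 = R1 ‖ R2 (parallel, both between nodes 0 and 1) = 1/(1/200 + 1/50) = 40 Ω
R_th = 40 Ω

Final answer: V_th = 2.4 V, R_th = 40 Ω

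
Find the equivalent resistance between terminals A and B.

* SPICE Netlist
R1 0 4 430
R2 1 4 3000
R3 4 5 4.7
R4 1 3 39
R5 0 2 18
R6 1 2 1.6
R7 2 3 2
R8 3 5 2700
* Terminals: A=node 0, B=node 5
The network is not a plain series/parallel combination. Inject a 1 A test current into terminal A (node 0) and return it from terminal B (node 5); then R_eq = V_A / (1 A).
Nodal analysis, taking node 5 as the 0 V reference.
Current source I_test pushes 1 A into node 0 and draws it out of node 5.
KCL at each unknown node (sum of currents leaving = 0; resistances in Ω):
  Node 0: (V_0 - V_4)/430 + (V_0 - V_2)/18 - 1 = 0
  Node 1: (V_1 - V_4)/3000 + (V_1 - V_3)/39 + (V_1 - V_2)/1.6 = 0
  Node 2: (V_2 - V_0)/18 + (V_2 - V_1)/1.6 + (V_2 - V_3)/2 = 0
  Node 3: (V_3 - V_1)/39 + (V_3 - V_2)/2 + (V_3 - 0)/2700 = 0
  Node 4: (V_4 - V_0)/430 + (V_4 - V_1)/3000 + (V_4 - 0)/4.7 = 0
Collecting terms (coefficients in siemens):
  0.05788·V_0 - 0.05556·V_2 - 0.002326·V_4 = 1
  0.651·V_1 - 0.625·V_2 - 0.02564·V_3 - 0.0003333·V_4 = 0
  1.181·V_2 - 0.05556·V_0 - 0.625·V_1 - 0.5·V_3 = 0
  0.526·V_3 - 0.02564·V_1 - 0.5·V_2 = 0
  0.2154·V_4 - 0.002326·V_0 - 0.0003333·V_1 = 0
Solving these 5 simultaneous equations (Gaussian elimination) gives:
  V_0 = 334.7 V, V_1 = 330.4 V, V_2 = 330.6 V, V_3 = 330.3 V
  V_4 = 4.125 V
R_eq = V_0 / 1 A = 334.7 Ω

Final answer: 334.7 Ω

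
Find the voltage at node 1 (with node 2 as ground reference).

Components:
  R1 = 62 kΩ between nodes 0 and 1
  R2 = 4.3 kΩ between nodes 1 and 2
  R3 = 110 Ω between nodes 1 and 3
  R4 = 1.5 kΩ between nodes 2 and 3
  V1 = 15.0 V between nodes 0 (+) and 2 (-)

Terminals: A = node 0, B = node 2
Nodal analysis, taking node 2 as the 0 V reference.
Source V1 fixes V_0 = 15 V.
KCL at each unknown node (sum of currents leaving = 0; resistances in Ω):
  Node 1: (V_1 - 15)/62000 + (V_1 - 0)/4300 + (V_1 - V_3)/110 = 0
  Node 3: (V_3 - V_1)/110 + (V_3 - 0)/1500 = 0
Collecting terms (coefficients in siemens):
  0.00934·V_1 - 0.009091·V_3 = 0.0002419
  0.009758·V_3 - 0.009091·V_1 = 0
Determinant D = (0.00934)(0.009758) - (-0.009091)(-0.009091) = 0.000008487
V_1 = [(0.0002419)(0.009758) - (-0.009091)(0)]/D = 0.2781 V
V_3 = [(0.00934)(0) - (0.0002419)(-0.009091)]/D = 0.2591 V
The requested potential is V_1 = 0.2781 V.

Final answer: V_1 = 0.2781 V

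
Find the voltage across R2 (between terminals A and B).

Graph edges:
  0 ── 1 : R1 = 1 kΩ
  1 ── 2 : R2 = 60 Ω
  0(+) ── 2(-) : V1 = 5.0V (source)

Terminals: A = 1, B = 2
R1 and R2 are in series across V1 (node 0 → node 1 → node 2), and the output A–B is taken across R2, so this is a voltage divider.
Series current: I = V1/(R1 + R2) = 5/(1000 + 60) = 5/1060 = 0.004717 A
V_R2 = I × R2 = V1 × R2/(R1 + R2) = 5 × 60/1060 = 0.283 V

Final answer: 0.283 V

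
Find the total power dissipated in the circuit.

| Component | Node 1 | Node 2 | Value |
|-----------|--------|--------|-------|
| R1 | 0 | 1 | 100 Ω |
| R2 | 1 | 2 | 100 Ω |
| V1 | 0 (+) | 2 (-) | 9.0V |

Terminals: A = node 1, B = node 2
Nodal analysis, taking node 2 as the 0 V reference.
Source V1 fixes V_0 = 9 V.
KCL at each unknown node (sum of currents leaving = 0; resistances in Ω):
  Node 1: (V_1 - 9)/100 + (V_1 - 0)/100 = 0
Collecting terms: 0.02 × V_1 = 0.09  =>  V_1 = 4.5 V
Power in each resistor, P = (ΔV)²/R:
  P_R1 = (9 - 4.5)²/100 = 0.2025 W
  P_R2 = (4.5 - 0)²/100 = 0.2025 W
P_total = P_R1 + P_R2 = 0.405 W

Final answer: 0.405 W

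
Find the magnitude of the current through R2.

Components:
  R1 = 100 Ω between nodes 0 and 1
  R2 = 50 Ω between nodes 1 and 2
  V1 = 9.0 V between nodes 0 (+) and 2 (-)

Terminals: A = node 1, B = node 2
Nodal analysis, taking node 2 as the 0 V reference.
Source V1 fixes V_0 = 9 V.
KCL at each unknown node (sum of currents leaving = 0; resistances in Ω):
  Node 1: (V_1 - 9)/100 + (V_1 - 0)/50 = 0
Collecting terms: 0.03 × V_1 = 0.09  =>  V_1 = 3 V
I_R2 = (V_1 - V_2)/R2 = (3 - 0)/50 = 0.06 A
|I_R2| = 0.06 A

Final answer: |I_R2| = 0.06 A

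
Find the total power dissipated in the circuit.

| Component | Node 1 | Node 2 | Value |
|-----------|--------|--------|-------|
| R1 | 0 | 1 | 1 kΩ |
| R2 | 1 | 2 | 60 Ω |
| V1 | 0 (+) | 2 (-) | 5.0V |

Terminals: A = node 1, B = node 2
Nodal analysis, taking node 2 as the 0 V reference.
Source V1 fixes V_0 = 5 V.
KCL at each unknown node (sum of currents leaving = 0; resistances in Ω):
  Node 1: (V_1 - 5)/1000 + (V_1 - 0)/60 = 0
Collecting terms: 0.01767 × V_1 = 0.005  =>  V_1 = 0.283 V
Power in each resistor, P = (ΔV)²/R:
  P_R1 = (5 - 0.283)²/1000 = 0.02225 W
  P_R2 = (0.283 - 0)²/60 = 0.001335 W
P_total = P_R1 + P_R2 = 0.02358 W

Final answer: 0.02358 W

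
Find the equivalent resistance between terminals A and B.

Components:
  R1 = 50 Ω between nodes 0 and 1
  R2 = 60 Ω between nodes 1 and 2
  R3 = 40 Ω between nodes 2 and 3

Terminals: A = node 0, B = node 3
Reduce the network between node 0 (A) and node 3 (B) by series/parallel combination:
  Rs1 = R1 + R2 (series, joined only at node 1) = 50 + 60 = 110 Ω
  Rs2 = R3 + Rs1 (series, joined only at node 2) = 40 + 110 = 150 Ω
R_eq = 150 Ω

Final answer: 150 Ω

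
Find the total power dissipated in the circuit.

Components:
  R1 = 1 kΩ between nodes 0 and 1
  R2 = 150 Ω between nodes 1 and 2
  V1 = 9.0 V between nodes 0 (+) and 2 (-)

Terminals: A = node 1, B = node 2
Nodal analysis, taking node 2 as the 0 V reference.
Source V1 fixes V_0 = 9 V.
KCL at each unknown node (sum of currents leaving = 0; resistances in Ω):
  Node 1: (V_1 - 9)/1000 + (V_1 - 0)/150 = 0
Collecting terms: 0.007667 × V_1 = 0.009  =>  V_1 = 1.174 V
Power in each resistor, P = (ΔV)²/R:
  P_R1 = (9 - 1.174)²/1000 = 0.06125 W
  P_R2 = (1.174 - 0)²/150 = 0.009187 W
P_total = P_R1 + P_R2 = 0.07043 W

Final answer: 0.07043 W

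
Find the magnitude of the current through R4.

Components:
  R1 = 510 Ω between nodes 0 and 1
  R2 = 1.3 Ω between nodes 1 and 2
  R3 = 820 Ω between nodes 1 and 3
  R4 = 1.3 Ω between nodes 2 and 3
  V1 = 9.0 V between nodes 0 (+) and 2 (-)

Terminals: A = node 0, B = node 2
Nodal analysis, taking node 2 as the 0 V reference.
Source V1 fixes V_0 = 9 V.
KCL at each unknown node (sum of currents leaving = 0; resistances in Ω):
  Node 1: (V_1 - 9)/510 + (V_1 - 0)/1.3 + (V_1 - V_3)/820 = 0
  Node 3: (V_3 - V_1)/820 + (V_3 - 0)/1.3 = 0
Collecting terms (coefficients in siemens):
  0.7724·V_1 - 0.00122·V_3 = 0.01765
  0.7705·V_3 - 0.00122·V_1 = 0
Determinant D = (0.7724)(0.7705) - (-0.00122)(-0.00122) = 0.5951
V_1 = [(0.01765)(0.7705) - (-0.00122)(0)]/D = 0.02285 V
V_3 = [(0.7724)(0) - (0.01765)(-0.00122)]/D = 0.00003616 V
I_R4 = (V_2 - V_3)/R4 = (0 - 0.00003616)/1.3 = -0.00002782 A
|I_R4| = 0.00002782 A

Final answer: |I_R4| = 2.782e-05 A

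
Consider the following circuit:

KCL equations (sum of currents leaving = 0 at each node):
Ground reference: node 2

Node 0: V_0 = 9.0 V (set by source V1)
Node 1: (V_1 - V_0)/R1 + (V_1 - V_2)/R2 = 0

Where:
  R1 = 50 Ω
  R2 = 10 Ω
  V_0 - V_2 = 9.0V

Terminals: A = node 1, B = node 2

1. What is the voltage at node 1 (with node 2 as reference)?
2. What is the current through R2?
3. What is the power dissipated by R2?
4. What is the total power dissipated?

Nodal analysis, taking node 2 as the 0 V reference.
Source V1 fixes V_0 = 9 V.
KCL at each unknown node (sum of currents leaving = 0; resistances in Ω):
  Node 1: (V_1 - 9)/50 + (V_1 - 0)/10 = 0
Collecting terms: 0.12 × V_1 = 0.18  =>  V_1 = 1.5 V
Part 1:
  Read off the nodal solution: V_1 = 1.5 V
Part 2:
  I_R2 = (V_1 - V_2)/R2 = (1.5 - 0)/10 = 0.15 A
  Magnitude: I_R2 = 0.15 A
Part 3:
  I_R2 = (V_1 - V_2)/R2 = (1.5 - 0)/10 = 0.15 A
  P_R2 = I_R2² × R2 = (0.15)² × 10 = 0.225 W
Part 4:
  Power in each resistor, P = (ΔV)²/R:
    P_R1 = (9 - 1.5)²/50 = 1.125 W
    P_R2 = (1.5 - 0)²/10 = 0.225 W
  P_total = P_R1 + P_R2 = 1.35 W

Final answers:
1. V_1 = 1.5 V
2. I_R2 = 0.15 A
3. P_R2 = 0.225 W
4. P_total = 1.35 W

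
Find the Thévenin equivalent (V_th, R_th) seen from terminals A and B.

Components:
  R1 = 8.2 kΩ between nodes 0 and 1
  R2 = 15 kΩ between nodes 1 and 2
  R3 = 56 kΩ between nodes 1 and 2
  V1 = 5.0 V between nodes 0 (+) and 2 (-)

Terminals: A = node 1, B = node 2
Step 1 — V_th is the open-circuit voltage V_A - V_B (nothing connected across the terminals).
Nodal analysis, taking node 2 as the 0 V reference.
Source V1 fixes V_0 = 5 V.
KCL at each unknown node (sum of currents leaving = 0; resistances in Ω):
  Node 1: (V_1 - 5)/8200 + (V_1 - 0)/15000 + (V_1 - 0)/56000 = 0
Collecting terms: 0.0002065 × V_1 = 0.0006098  =>  V_1 = 2.953 V
V_th = V_1 - V_2 = 2.953 - 0 = 2.953 V
Step 2 — R_th: zero the source — replace V1 by a short circuit (node 2 merges into node 0) — and find the resistance seen between A (node 1) and B (node 0).
Reduce the network between node 1 (A) and node 0 (B) by series/parallel combination:
  Rp1 = R1 ‖ R2 ‖ R3 (parallel, all between nodes 0 and 1) = 1/(1/8200 + 1/15000 + 1/56000) = 4843 Ω
R_th = 4.843 kΩ

Final answer: V_th = 2.953 V, R_th = 4.843 kΩ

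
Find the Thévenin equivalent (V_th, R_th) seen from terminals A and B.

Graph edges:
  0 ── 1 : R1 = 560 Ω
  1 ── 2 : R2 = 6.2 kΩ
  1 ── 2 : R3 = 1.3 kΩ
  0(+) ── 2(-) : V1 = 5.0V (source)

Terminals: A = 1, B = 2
Step 1 — V_th is the open-circuit voltage V_A - V_B (nothing connected across the terminals).
Nodal analysis, taking node 2 as the 0 V reference.
Source V1 fixes V_0 = 5 V.
KCL at each unknown node (sum of currents leaving = 0; resistances in Ω):
  Node 1: (V_1 - 5)/560 + (V_1 - 0)/6200 + (V_1 - 0)/1300 = 0
Collecting terms: 0.002716 × V_1 = 0.008929  =>  V_1 = 3.287 V
V_th = V_1 - V_2 = 3.287 - 0 = 3.287 V
Step 2 — R_th: zero the source — replace V1 by a short circuit (node 2 merges into node 0) — and find the resistance seen between A (node 1) and B (node 0).
Reduce the network between node 1 (A) and node 0 (B) by series/parallel combination:
  Rp1 = R1 ‖ R2 ‖ R3 (parallel, all between nodes 0 and 1) = 1/(1/560 + 1/6200 + 1/1300) = 368.2 Ω
R_th = 368.2 Ω

Final answer: V_th = 3.287 V, R_th = 368.2 Ω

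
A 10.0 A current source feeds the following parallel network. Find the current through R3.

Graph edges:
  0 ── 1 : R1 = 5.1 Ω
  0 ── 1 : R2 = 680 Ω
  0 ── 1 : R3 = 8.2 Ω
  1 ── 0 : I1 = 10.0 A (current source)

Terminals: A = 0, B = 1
All resistors sit directly between nodes 0 and 1, so they are in parallel and share one voltage V; the full source current 10 A splits among them.
1/R_par = 1/5.1 + 1/680 + 1/8.2 = 0.3195 S  =>  R_par = 3.13 Ω
V = I × R_par = 10 × 3.13 = 31.3 V
I_R3 = V/R3 = 31.3/8.2 = 3.817 A

Final answer: 3.817 A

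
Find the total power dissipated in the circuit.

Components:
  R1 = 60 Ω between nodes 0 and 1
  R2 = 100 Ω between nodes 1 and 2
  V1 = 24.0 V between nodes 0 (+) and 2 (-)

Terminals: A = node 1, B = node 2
Nodal analysis, taking node 2 as the 0 V reference.
Source V1 fixes V_0 = 24 V.
KCL at each unknown node (sum of currents leaving = 0; resistances in Ω):
  Node 1: (V_1 - 24)/60 + (V_1 - 0)/100 = 0
Collecting terms: 0.02667 × V_1 = 0.4  =>  V_1 = 15 V
Power in each resistor, P = (ΔV)²/R:
  P_R1 = (24 - 15)²/60 = 1.35 W
  P_R2 = (15 - 0)²/100 = 2.25 W
P_total = P_R1 + P_R2 = 3.6 W

Final answer: 3.6 W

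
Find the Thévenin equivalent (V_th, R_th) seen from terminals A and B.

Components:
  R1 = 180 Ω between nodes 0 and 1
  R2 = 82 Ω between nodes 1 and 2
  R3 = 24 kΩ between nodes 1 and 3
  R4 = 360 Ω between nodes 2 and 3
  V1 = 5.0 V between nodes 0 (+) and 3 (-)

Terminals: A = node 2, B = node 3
Step 1 — V_th is the open-circuit voltage V_A - V_B (nothing connected across the terminals).
Nodal analysis, taking node 3 as the 0 V reference.
Source V1 fixes V_0 = 5 V.
KCL at each unknown node (sum of currents leaving = 0; resistances in Ω):
  Node 1: (V_1 - 5)/180 + (V_1 - V_2)/82 + (V_1 - 0)/24000 = 0
  Node 2: (V_2 - V_1)/82 + (V_2 - 0)/360 = 0
Collecting terms (coefficients in siemens):
  0.01779·V_1 - 0.0122·V_2 = 0.02778
  0.01497·V_2 - 0.0122·V_1 = 0
Determinant D = (0.01779)(0.01497) - (-0.0122)(-0.0122) = 0.0001177
V_1 = [(0.02778)(0.01497) - (-0.0122)(0)]/D = 3.534 V
V_2 = [(0.01779)(0) - (0.02778)(-0.0122)]/D = 2.879 V
V_th = V_2 - V_3 = 2.879 - 0 = 2.879 V
Step 2 — R_th: zero the source — replace V1 by a short circuit (node 3 merges into node 0) — and find the resistance seen between A (node 2) and B (node 0).
Reduce the network between node 2 (A) and node 0 (B) by series/parallel combination:
  Rp1 = R1 ‖ R3 (parallel, both between nodes 0 and 1) = 1/(1/180 + 1/24000) = 178.7 Ω
  Rs1 = R2 + Rp1 (series, joined only at node 1) = 82 + 178.7 = 260.7 Ω
  Rp2 = R4 ‖ Rs1 (parallel, both between nodes 0 and 2) = 1/(1/360 + 1/260.7) = 151.2 Ω
R_th = 151.2 Ω

Final answer: V_th = 2.879 V, R_th = 151.2 Ω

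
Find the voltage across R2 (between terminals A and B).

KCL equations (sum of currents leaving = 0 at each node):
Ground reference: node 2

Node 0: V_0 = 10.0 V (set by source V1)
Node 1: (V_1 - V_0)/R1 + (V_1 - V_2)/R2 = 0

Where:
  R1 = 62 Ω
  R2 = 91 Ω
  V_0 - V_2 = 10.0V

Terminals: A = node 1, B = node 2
R1 and R2 are in series across V1 (node 0 → node 1 → node 2), and the output A–B is taken across R2, so this is a voltage divider.
Series current: I = V1/(R1 + R2) = 10/(62 + 91) = 10/153 = 0.06536 A
V_R2 = I × R2 = V1 × R2/(R1 + R2) = 10 × 91/153 = 5.948 V

Final answer: 5.948 V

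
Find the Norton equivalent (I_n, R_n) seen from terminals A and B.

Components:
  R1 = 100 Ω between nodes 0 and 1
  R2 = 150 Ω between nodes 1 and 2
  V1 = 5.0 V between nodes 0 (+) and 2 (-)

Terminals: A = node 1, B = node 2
Find the Thévenin equivalent first; then I_n = V_th/R_th and R_n = R_th.
Step 1 — V_th is the open-circuit voltage V_A - V_B (nothing connected across the terminals).
Nodal analysis, taking node 2 as the 0 V reference.
Source V1 fixes V_0 = 5 V.
KCL at each unknown node (sum of currents leaving = 0; resistances in Ω):
  Node 1: (V_1 - 5)/100 + (V_1 - 0)/150 = 0
Collecting terms: 0.01667 × V_1 = 0.05  =>  V_1 = 3 V
V_th = V_1 - V_2 = 3 - 0 = 3 V
Step 2 — R_th: zero the source — replace V1 by a short circuit (node 2 merges into node 0) — and find the resistance seen between A (node 1) and B (node 0).
Reduce the network between node 1 (A) and node 0 (B) by series/parallel combination:
  Rp1 = R1 ‖ R2 (parallel, both between nodes 0 and 1) = 1/(1/100 + 1/150) = 60 Ω
R_th = 60 Ω
I_n = V_th/R_th = 3/60 = 0.05 A, and R_n = R_th = 60 Ω

Final answer: I_n = 0.05 A, R_n = 60 Ω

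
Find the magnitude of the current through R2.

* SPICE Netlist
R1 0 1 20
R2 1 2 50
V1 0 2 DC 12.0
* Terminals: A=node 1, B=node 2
Nodal analysis, taking node 2 as the 0 V reference.
Source V1 fixes V_0 = 12 V.
KCL at each unknown node (sum of currents leaving = 0; resistances in Ω):
  Node 1: (V_1 - 12)/20 + (V_1 - 0)/50 = 0
Collecting terms: 0.07 × V_1 = 0.6  =>  V_1 = 8.571 V
I_R2 = (V_1 - V_2)/R2 = (8.571 - 0)/50 = 0.1714 A
|I_R2| = 0.1714 A

Final answer: |I_R2| = 0.1714 A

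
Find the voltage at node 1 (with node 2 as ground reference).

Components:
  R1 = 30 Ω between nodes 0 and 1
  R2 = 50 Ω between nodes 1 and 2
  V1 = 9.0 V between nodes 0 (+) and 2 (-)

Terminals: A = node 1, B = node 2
Nodal analysis, taking node 2 as the 0 V reference.
Source V1 fixes V_0 = 9 V.
KCL at each unknown node (sum of currents leaving = 0; resistances in Ω):
  Node 1: (V_1 - 9)/30 + (V_1 - 0)/50 = 0
Collecting terms: 0.05333 × V_1 = 0.3  =>  V_1 = 5.625 V
The requested potential is V_1 = 5.625 V.

Final answer: V_1 = 5.625 V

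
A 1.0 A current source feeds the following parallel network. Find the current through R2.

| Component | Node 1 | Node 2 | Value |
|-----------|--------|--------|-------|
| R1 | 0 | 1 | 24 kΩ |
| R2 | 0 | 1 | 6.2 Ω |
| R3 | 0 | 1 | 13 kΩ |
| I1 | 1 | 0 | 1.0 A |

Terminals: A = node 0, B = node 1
All resistors sit directly between nodes 0 and 1, so they are in parallel and share one voltage V; the full source current 1 A splits among them.
1/R_par = 1/24000 + 1/6.2 + 1/13000 = 0.1614 S  =>  R_par = 6.195 Ω
V = I × R_par = 1 × 6.195 = 6.195 V
I_R2 = V/R2 = 6.195/6.2 = 0.9993 A

Final answer: 0.9993 A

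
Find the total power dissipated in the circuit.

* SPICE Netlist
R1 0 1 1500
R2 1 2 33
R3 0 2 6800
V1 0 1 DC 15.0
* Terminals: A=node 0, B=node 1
Nodal analysis, taking node 1 as the 0 V reference.
Source V1 fixes V_0 = 15 V.
KCL at each unknown node (sum of currents leaving = 0; resistances in Ω):
  Node 2: (V_2 - 0)/33 + (V_2 - 15)/6800 = 0
Collecting terms: 0.03045 × V_2 = 0.002206  =>  V_2 = 0.07244 V
Power in each resistor, P = (ΔV)²/R:
  P_R1 = (15 - 0)²/1500 = 0.15 W
  P_R2 = (0 - 0.07244)²/33 = 0.000159 W
  P_R3 = (15 - 0.07244)²/6800 = 0.03277 W
P_total = P_R1 + P_R2 + P_R3 = 0.1829 W

Final answer: 0.1829 W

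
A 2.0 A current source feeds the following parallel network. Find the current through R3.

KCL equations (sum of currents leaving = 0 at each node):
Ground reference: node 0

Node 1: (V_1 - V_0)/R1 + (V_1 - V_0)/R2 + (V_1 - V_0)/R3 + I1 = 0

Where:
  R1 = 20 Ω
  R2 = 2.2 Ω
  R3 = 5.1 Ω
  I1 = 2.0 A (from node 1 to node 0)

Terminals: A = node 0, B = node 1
All resistors sit directly between nodes 0 and 1, so they are in parallel and share one voltage V; the full source current 2 A splits among them.
1/R_par = 1/20 + 1/2.2 + 1/5.1 = 0.7006 S  =>  R_par = 1.427 Ω
V = I × R_par = 2 × 1.427 = 2.855 V
I_R3 = V/R3 = 2.855/5.1 = 0.5597 A

Final answer: 0.5597 A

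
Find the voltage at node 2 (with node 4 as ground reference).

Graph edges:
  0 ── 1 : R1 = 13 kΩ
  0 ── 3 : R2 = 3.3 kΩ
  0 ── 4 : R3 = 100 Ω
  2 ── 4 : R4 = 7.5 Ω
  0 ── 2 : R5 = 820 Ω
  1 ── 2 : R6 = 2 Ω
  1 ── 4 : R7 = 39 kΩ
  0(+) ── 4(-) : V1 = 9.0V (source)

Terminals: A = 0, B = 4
Nodal analysis, taking node 4 as the 0 V reference.
Source V1 fixes V_0 = 9 V.
KCL at each unknown node (sum of currents leaving = 0; resistances in Ω):
  Node 1: (V_1 - 9)/13000 + (V_1 - V_2)/2 + (V_1 - 0)/39000 = 0
  Node 2: (V_2 - 0)/7.5 + (V_2 - 9)/820 + (V_2 - V_1)/2 = 0
  Node 3: (V_3 - 9)/3300 = 0
Collecting terms (coefficients in siemens):
  0.5001·V_1 - 0.5·V_2 = 0.0006923
  0.6346·V_2 - 0.5·V_1 = 0.01098
  0.000303·V_3 = 0.002727
Solving these 3 simultaneous equations (Gaussian elimination) gives:
  V_1 = 0.08802 V, V_2 = 0.08665 V, V_3 = 9 V
The requested potential is V_2 = 0.08665 V.

Final answer: V_2 = 0.08665 V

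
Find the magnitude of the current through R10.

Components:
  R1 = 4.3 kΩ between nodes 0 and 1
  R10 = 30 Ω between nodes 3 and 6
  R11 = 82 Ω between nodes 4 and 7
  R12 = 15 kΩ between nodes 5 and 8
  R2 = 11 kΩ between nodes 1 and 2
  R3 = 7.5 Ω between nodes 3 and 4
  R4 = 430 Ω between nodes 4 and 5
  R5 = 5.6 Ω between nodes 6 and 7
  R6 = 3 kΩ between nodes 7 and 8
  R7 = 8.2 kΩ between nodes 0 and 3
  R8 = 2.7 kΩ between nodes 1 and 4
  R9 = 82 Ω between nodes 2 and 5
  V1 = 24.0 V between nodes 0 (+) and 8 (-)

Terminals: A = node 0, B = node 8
Nodal analysis, taking node 8 as the 0 V reference.
Source V1 fixes V_0 = 24 V.
KCL at each unknown node (sum of currents leaving = 0; resistances in Ω):
  Node 1: (V_1 - 24)/4300 + (V_1 - V_2)/11000 + (V_1 - V_4)/2700 = 0
  Node 2: (V_2 - V_1)/11000 + (V_2 - V_5)/82 = 0
  Node 3: (V_3 - V_4)/7.5 + (V_3 - 24)/8200 + (V_3 - V_6)/30 = 0
  Node 4: (V_4 - V_3)/7.5 + (V_4 - V_5)/430 + (V_4 - V_1)/2700 + (V_4 - V_7)/82 = 0
  Node 5: (V_5 - V_4)/430 + (V_5 - V_2)/82 + (V_5 - 0)/15000 = 0
  Node 6: (V_6 - V_7)/5.6 + (V_6 - V_3)/30 = 0
  Node 7: (V_7 - V_6)/5.6 + (V_7 - 0)/3000 + (V_7 - V_4)/82 = 0
Collecting terms (coefficients in siemens):
  0.0006938·V_1 - 0.00009091·V_2 - 0.0003704·V_4 = 0.005581
  0.01229·V_2 - 0.00009091·V_1 - 0.0122·V_5 = 0
  0.1668·V_3 - 0.1333·V_4 - 0.03333·V_6 = 0.002927
  0.1482·V_4 - 0.0003704·V_1 - 0.1333·V_3 - 0.002326·V_5 - 0.0122·V_7 = 0
  0.01459·V_5 - 0.0122·V_2 - 0.002326·V_4 = 0
  0.2119·V_6 - 0.03333·V_3 - 0.1786·V_7 = 0
  0.1911·V_7 - 0.0122·V_4 - 0.1786·V_6 = 0
Solving these 7 simultaneous equations (Gaussian elimination) gives:
  V_1 = 14.59 V, V_2 = 9.807 V, V_3 = 9.86 V, V_4 = 9.864 V
  V_5 = 9.771 V, V_6 = 9.793 V, V_7 = 9.781 V
I_R10 = (V_3 - V_6)/R10 = (9.86 - 9.793)/30 = 0.00224 A
|I_R10| = 0.00224 A

Final answer: |I_R10| = 0.00224 A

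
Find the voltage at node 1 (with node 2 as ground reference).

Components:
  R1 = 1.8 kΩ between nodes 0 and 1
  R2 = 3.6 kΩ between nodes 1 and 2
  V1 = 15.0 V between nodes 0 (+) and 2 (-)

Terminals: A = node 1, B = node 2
Nodal analysis, taking node 2 as the 0 V reference.
Source V1 fixes V_0 = 15 V.
KCL at each unknown node (sum of currents leaving = 0; resistances in Ω):
  Node 1: (V_1 - 15)/1800 + (V_1 - 0)/3600 = 0
Collecting terms: 0.0008333 × V_1 = 0.008333  =>  V_1 = 10 V
The requested potential is V_1 = 10 V.

Final answer: V_1 = 10 V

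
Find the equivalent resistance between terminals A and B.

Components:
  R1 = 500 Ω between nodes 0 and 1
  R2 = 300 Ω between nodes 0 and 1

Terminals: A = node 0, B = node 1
Reduce the network between node 0 (A) and node 1 (B) by series/parallel combination:
  Rp1 = R1 ‖ R2 (parallel, both between nodes 0 and 1) = 1/(1/500 + 1/300) = 187.5 Ω
R_eq = 187.5 Ω

Final answer: 187.5 Ω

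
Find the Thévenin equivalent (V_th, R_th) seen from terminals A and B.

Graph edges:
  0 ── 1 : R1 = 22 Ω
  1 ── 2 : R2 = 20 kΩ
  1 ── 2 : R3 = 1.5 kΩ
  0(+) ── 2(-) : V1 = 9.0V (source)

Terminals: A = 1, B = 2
Step 1 — V_th is the open-circuit voltage V_A - V_B (nothing connected across the terminals).
Nodal analysis, taking node 2 as the 0 V reference.
Source V1 fixes V_0 = 9 V.
KCL at each unknown node (sum of currents leaving = 0; resistances in Ω):
  Node 1: (V_1 - 9)/22 + (V_1 - 0)/20000 + (V_1 - 0)/1500 = 0
Collecting terms: 0.04617 × V_1 = 0.4091  =>  V_1 = 8.86 V
V_th = V_1 - V_2 = 8.86 - 0 = 8.86 V
Step 2 — R_th: zero the source — replace V1 by a short circuit (node 2 merges into node 0) — and find the resistance seen between A (node 1) and B (node 0).
Reduce the network between node 1 (A) and node 0 (B) by series/parallel combination:
  Rp1 = R1 ‖ R2 ‖ R3 (parallel, all between nodes 0 and 1) = 1/(1/22 + 1/20000 + 1/1500) = 21.66 Ω
R_th = 21.66 Ω

Final answer: V_th = 8.86 V, R_th = 21.66 Ω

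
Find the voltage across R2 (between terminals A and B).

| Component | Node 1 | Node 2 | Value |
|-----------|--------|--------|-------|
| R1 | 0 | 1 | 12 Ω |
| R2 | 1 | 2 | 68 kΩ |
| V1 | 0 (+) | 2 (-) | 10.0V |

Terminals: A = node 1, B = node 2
R1 and R2 are in series across V1 (node 0 → node 1 → node 2), and the output A–B is taken across R2, so this is a voltage divider.
Series current: I = V1/(R1 + R2) = 10/(12 + 68000) = 10/68010 = 0.000147 A
V_R2 = I × R2 = V1 × R2/(R1 + R2) = 10 × 68000/68010 = 9.998 V

Final answer: 9.998 V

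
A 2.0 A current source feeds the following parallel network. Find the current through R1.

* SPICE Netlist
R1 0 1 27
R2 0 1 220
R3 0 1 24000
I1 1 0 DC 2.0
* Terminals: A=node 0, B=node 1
All resistors sit directly between nodes 0 and 1, so they are in parallel and share one voltage V; the full source current 2 A splits among them.
1/R_par = 1/27 + 1/220 + 1/24000 = 0.04162 S  =>  R_par = 24.02 Ω
V = I × R_par = 2 × 24.02 = 48.05 V
I_R1 = V/R1 = 48.05/27 = 1.78 A

Final answer: 1.78 A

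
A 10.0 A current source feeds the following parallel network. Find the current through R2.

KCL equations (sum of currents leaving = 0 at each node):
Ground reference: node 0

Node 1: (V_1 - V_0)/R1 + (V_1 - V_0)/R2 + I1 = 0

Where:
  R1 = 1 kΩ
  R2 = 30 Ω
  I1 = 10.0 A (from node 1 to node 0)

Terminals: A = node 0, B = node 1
All resistors sit directly between nodes 0 and 1, so they are in parallel and share one voltage V; the full source current 10 A splits among them.
1/R_par = 1/1000 + 1/30 = 0.03433 S  =>  R_par = 29.13 Ω
V = I × R_par = 10 × 29.13 = 291.3 V
I_R2 = V/R2 = 291.3/30 = 9.709 A

Final answer: 9.709 A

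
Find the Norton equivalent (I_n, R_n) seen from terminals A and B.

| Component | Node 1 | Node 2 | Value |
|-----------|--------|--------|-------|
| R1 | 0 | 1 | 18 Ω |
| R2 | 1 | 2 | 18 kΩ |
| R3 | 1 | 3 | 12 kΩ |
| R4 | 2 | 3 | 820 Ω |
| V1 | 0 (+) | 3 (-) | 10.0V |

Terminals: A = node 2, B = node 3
Find the Thévenin equivalent first; then I_n = V_th/R_th and R_n = R_th.
Step 1 — V_th is the open-circuit voltage V_A - V_B (nothing connected across the terminals).
Nodal analysis, taking node 3 as the 0 V reference.
Source V1 fixes V_0 = 10 V.
KCL at each unknown node (sum of currents leaving = 0; resistances in Ω):
  Node 1: (V_1 - 10)/18 + (V_1 - V_2)/18000 + (V_1 - 0)/12000 = 0
  Node 2: (V_2 - V_1)/18000 + (V_2 - 0)/820 = 0
Collecting terms (coefficients in siemens):
  0.05569·V_1 - 0.00005556·V_2 = 0.5556
  0.001275·V_2 - 0.00005556·V_1 = 0
Determinant D = (0.05569)(0.001275) - (-0.00005556)(-0.00005556) = 0.00007101
V_1 = [(0.5556)(0.001275) - (-0.00005556)(0)]/D = 9.975 V
V_2 = [(0.05569)(0) - (0.5556)(-0.00005556)]/D = 0.4346 V
V_th = V_2 - V_3 = 0.4346 - 0 = 0.4346 V
Step 2 — R_th: zero the source — replace V1 by a short circuit (node 3 merges into node 0) — and find the resistance seen between A (node 2) and B (node 0).
Reduce the network between node 2 (A) and node 0 (B) by series/parallel combination:
  Rp1 = R1 ‖ R3 (parallel, both between nodes 0 and 1) = 1/(1/18 + 1/12000) = 17.97 Ω
  Rs1 = R2 + Rp1 (series, joined only at node 1) = 18000 + 17.97 = 18020 Ω
  Rp2 = R4 ‖ Rs1 (parallel, both between nodes 0 and 2) = 1/(1/820 + 1/18020) = 784.3 Ω
R_th = 784.3 Ω
I_n = V_th/R_th = 0.4346/784.3 = 0.0005542 A, and R_n = R_th = 784.3 Ω

Final answer: I_n = 0.0005542 A, R_n = 784.3 Ω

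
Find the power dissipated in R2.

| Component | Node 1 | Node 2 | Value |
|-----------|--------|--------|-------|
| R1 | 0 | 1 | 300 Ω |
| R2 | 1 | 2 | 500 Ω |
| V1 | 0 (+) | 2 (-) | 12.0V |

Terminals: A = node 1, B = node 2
Nodal analysis, taking node 2 as the 0 V reference.
Source V1 fixes V_0 = 12 V.
KCL at each unknown node (sum of currents leaving = 0; resistances in Ω):
  Node 1: (V_1 - 12)/300 + (V_1 - 0)/500 = 0
Collecting terms: 0.005333 × V_1 = 0.04  =>  V_1 = 7.5 V
I_R2 = (V_1 - V_2)/R2 = (7.5 - 0)/500 = 0.015 A
P_R2 = I_R2² × R2 = (0.015)² × 500 = 0.1125 W

Final answer: 0.1125 W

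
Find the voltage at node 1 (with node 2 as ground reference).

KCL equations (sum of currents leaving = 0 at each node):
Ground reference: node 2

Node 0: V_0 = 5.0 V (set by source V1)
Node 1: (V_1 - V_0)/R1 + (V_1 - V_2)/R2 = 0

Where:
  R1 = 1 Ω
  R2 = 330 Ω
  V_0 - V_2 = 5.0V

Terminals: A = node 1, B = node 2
Nodal analysis, taking node 2 as the 0 V reference.
Source V1 fixes V_0 = 5 V.
KCL at each unknown node (sum of currents leaving = 0; resistances in Ω):
  Node 1: (V_1 - 5)/1 + (V_1 - 0)/330 = 0
Collecting terms: 1.003 × V_1 = 5  =>  V_1 = 4.985 V
The requested potential is V_1 = 4.985 V.

Final answer: V_1 = 4.985 V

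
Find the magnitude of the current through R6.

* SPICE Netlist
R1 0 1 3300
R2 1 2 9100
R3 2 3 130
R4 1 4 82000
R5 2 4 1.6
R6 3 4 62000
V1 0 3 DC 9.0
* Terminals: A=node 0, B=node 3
Nodal analysis, taking node 3 as the 0 V reference.
Source V1 fixes V_0 = 9 V.
KCL at each unknown node (sum of currents leaving = 0; resistances in Ω):
  Node 1: (V_1 - 9)/3300 + (V_1 - V_2)/9100 + (V_1 - V_4)/82000 = 0
  Node 2: (V_2 - V_1)/9100 + (V_2 - 0)/130 + (V_2 - V_4)/1.6 = 0
  Node 4: (V_4 - V_1)/82000 + (V_4 - V_2)/1.6 + (V_4 - 0)/62000 = 0
Collecting terms (coefficients in siemens):
  0.0004251·V_1 - 0.0001099·V_2 - 0.0000122·V_4 = 0.002727
  0.6328·V_2 - 0.0001099·V_1 - 0.625·V_4 = 0
  0.625·V_4 - 0.0000122·V_1 - 0.625·V_2 = 0
Solving these 3 simultaneous equations (Gaussian elimination) gives:
  V_1 = 6.444 V, V_2 = 0.1005 V, V_4 = 0.1006 V
I_R6 = (V_3 - V_4)/R6 = (0 - 0.1006)/62000 = -0.000001622 A
|I_R6| = 0.000001622 A

Final answer: |I_R6| = 1.622e-06 A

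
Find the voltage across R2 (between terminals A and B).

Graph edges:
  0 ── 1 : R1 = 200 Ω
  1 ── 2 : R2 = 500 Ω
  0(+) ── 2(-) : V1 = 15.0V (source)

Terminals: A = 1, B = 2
R1 and R2 are in series across V1 (node 0 → node 1 → node 2), and the output A–B is taken across R2, so this is a voltage divider.
Series current: I = V1/(R1 + R2) = 15/(200 + 500) = 15/700 = 0.02143 A
V_R2 = I × R2 = V1 × R2/(R1 + R2) = 15 × 500/700 = 10.71 V

Final answer: 10.71 V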